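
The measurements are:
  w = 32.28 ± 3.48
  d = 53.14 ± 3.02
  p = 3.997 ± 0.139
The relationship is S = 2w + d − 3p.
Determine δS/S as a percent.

7.19%

S is a linear combination, so absolute uncertainties add in quadrature:
  (2·δw)² = 48.4;  (δd)² = 9.12;  (3·δp)² = 0.174
δS = √(57.7) = 7.60
S = 105.7, so δS/S = 7.60/105.7 = 0.0719.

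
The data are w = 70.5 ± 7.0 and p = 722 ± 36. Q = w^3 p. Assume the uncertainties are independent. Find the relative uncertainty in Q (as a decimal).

0.302

For a monomial Q ∝ w^3, p, fractional errors add in quadrature:
  (3·δw/w)² = (3×0.0993)² = 0.0887;  (1·δp/p)² = (1×0.0499)² = 0.00249
δQ/Q = √(0.0912) = 0.302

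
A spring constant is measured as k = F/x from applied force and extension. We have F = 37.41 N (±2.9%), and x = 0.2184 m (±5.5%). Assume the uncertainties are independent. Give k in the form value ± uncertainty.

171.3 ± 10.7 N/m

Relative error in a monomial: (δk/k)² = Σ (nᵢ · δxᵢ/xᵢ)².
  (1·δF/F)² = (1×0.0290)² = 0.000841;  (-1·δx/x)² = (-1×0.0550)² = 0.00302
δk/k = √(0.00387) = 0.0622
k = 171.3 N/m, so δk = 0.0622 × 171.3 = 10.7 N/m.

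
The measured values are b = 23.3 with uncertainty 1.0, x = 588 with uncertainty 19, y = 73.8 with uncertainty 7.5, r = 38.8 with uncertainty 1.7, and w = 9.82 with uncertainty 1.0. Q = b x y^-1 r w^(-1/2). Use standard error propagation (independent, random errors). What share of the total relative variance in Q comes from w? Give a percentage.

(δQ/Q)² = (1·δb/b)² + (1·δx/x)² + (-1·δy/y)² + (1·δr/r)² + (−½·δw/w)²
  b term: (1×0.0429)² = 0.00184
  x term: (1×0.0323)² = 0.00104
  y term: (-1×0.102)² = 0.0103
  r term: (1×0.0438)² = 0.00192
  w term: (-0.5×0.102)² = 0.00259
Total = 0.0177. Share from w = 0.00259/0.0177 = 0.146.

14.6%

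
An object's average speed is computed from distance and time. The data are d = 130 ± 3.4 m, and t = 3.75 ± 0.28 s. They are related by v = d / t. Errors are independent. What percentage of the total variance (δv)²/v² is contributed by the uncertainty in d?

(δv/v)² = (1·δd/d)² + (-1·δt/t)²
  d term: (1×0.0262)² = 0.000684
  t term: (-1×0.0747)² = 0.00558
Total = 0.00626. Share from d = 0.000684/0.00626 = 0.109.

10.9%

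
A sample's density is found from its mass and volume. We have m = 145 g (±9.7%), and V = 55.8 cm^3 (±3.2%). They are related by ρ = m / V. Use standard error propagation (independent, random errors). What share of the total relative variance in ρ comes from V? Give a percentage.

(δρ/ρ)² = (1·δm/m)² + (-1·δV/V)²
  m term: (1×0.0970)² = 0.00941
  V term: (-1×0.0320)² = 0.00102
Total = 0.0104. Share from V = 0.00102/0.0104 = 0.0982.

9.82%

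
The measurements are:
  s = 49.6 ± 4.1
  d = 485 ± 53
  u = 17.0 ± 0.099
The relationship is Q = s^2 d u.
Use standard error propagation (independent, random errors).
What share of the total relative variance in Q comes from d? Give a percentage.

30.4%

(δQ/Q)² = (2·δs/s)² + (1·δd/d)² + (1·δu/u)²
  s term: (2×0.0827)² = 0.0273
  d term: (1×0.109)² = 0.0119
  u term: (1×0.00582)² = 3.39e-05
Total = 0.0393. Share from d = 0.0119/0.0393 = 0.304.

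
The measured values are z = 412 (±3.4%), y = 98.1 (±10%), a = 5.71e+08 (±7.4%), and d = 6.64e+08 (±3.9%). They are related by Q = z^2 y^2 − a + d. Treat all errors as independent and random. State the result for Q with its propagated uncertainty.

(1.73 ± 0.349) × 10^9

Let p = z^2·y^2 = 1.63e+09. δp/p = √((2·δz/z)² + (2·δy/y)²) = √(0.00462 + 0.0400) = 0.211, so δp = 3.45e+08.
Q = p − a + d: δQ = √(δp² + δa² + δd²) = √(1.19e+17 + 1.79e+15 + 6.71e+14) = 3.49e+08
Q = 1.73e+09.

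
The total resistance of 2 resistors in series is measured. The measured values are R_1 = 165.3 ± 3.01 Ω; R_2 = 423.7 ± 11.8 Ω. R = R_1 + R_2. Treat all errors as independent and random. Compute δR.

12.2 Ω

Absolute uncertainties add in quadrature for a linear combination:
  (δR_1)² = 9.06;  (δR_2)² = 139
δR = √(148) = 12.2 Ω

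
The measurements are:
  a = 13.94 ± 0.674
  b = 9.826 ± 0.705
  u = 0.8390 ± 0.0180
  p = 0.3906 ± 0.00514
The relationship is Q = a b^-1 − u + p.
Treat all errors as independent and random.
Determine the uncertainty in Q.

0.124

Let w = a·b^-1 = 1.419. δw/w = √((1·δa/a)² + (-1·δb/b)²) = √(0.00234 + 0.00515) = 0.0865, so δw = 0.123.
Q = w − u + p: δQ = √(δw² + δu² + δp²) = √(0.0151 + 0.000324 + 2.64e-05) = 0.124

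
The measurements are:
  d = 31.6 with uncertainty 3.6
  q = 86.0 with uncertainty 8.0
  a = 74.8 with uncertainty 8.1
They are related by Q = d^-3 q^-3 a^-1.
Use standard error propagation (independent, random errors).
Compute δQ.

3.03e-13

For a monomial Q ∝ d^-3, q^-3, a^-1, fractional errors add in quadrature:
  (-3·δd/d)² = (-3×0.114)² = 0.117;  (-3·δq/q)² = (-3×0.0930)² = 0.0779;  (-1·δa/a)² = (-1×0.108)² = 0.0117
δQ/Q = √(0.206) = 0.454
Q = 6.66e-13, so δQ = 0.454 × 6.66e-13 = 3.03e-13.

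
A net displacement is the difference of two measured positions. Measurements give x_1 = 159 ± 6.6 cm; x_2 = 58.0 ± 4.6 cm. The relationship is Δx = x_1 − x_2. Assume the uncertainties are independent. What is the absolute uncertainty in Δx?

For a sum/difference, combine absolute errors in quadrature:
  (δx_1)² = 43.6;  (δx_2)² = 21.2
δΔx = √(64.7) = 8.04 cm

8.04 cm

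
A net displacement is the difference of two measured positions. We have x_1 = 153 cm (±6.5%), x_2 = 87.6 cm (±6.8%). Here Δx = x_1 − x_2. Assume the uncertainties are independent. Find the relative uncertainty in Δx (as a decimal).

0.177

Δx is a linear combination, so absolute uncertainties add in quadrature:
  (δx_1)² = 98.9;  (δx_2)² = 35.5
δΔx = √(134) = 11.6 cm
Δx = 65.4 cm, so δΔx/Δx = 11.6/65.4 = 0.177.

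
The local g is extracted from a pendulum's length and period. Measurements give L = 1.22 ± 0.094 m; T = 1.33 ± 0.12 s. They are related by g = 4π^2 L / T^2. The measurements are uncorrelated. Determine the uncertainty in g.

5.34 m/s^2

Each factor contributes (exponent × relative error)² to (δg/g)²:
  (1·δL/L)² = (1×0.0770)² = 0.00594;  (-2·δT/T)² = (-2×0.0902)² = 0.0326
δg/g = √(0.0385) = 0.196
g = 27.2 m/s^2, so δg = 0.196 × 27.2 = 5.34 m/s^2.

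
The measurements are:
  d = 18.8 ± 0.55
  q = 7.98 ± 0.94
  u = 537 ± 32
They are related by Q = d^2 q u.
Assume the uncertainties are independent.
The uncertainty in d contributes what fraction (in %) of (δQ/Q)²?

(δQ/Q)² = (2·δd/d)² + (1·δq/q)² + (1·δu/u)²
  d term: (2×0.0293)² = 0.00342
  q term: (1×0.118)² = 0.0139
  u term: (1×0.0596)² = 0.00355
Total = 0.0209. Share from d = 0.00342/0.0209 = 0.164.

16.4%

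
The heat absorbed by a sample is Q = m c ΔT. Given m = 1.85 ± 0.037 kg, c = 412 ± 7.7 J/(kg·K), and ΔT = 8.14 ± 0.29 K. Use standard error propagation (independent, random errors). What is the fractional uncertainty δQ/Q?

0.0449

Since Q is a product/quotient, work with relative uncertainties:
  (1·δm/m)² = (1×0.0200)² = 0.000400;  (1·δc/c)² = (1×0.0187)² = 0.000349;  (1·δΔT/ΔT)² = (1×0.0356)² = 0.00127
δQ/Q = √(0.00202) = 0.0449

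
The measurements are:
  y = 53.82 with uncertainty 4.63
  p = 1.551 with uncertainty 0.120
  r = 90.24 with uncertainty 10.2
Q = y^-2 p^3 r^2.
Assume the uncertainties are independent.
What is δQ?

Relative error in a monomial: (δQ/Q)² = Σ (nᵢ · δxᵢ/xᵢ)².
  (-2·δy/y)² = (-2×0.0860)² = 0.0296;  (3·δp/p)² = (3×0.0774)² = 0.0539;  (2·δr/r)² = (2×0.113)² = 0.0511
δQ/Q = √(0.135) = 0.367
Q = 10.49, so δQ = 0.367 × 10.49 = 3.85.

3.85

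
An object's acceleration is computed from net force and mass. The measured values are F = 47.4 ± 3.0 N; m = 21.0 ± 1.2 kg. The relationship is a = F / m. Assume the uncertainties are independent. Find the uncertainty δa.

0.192 m/s^2

Relative error in a monomial: (δa/a)² = Σ (nᵢ · δxᵢ/xᵢ)².
  (1·δF/F)² = (1×0.0633)² = 0.00401;  (-1·δm/m)² = (-1×0.0571)² = 0.00327
δa/a = √(0.00727) = 0.0853
a = 2.26 m/s^2, so δa = 0.0853 × 2.26 = 0.192 m/s^2.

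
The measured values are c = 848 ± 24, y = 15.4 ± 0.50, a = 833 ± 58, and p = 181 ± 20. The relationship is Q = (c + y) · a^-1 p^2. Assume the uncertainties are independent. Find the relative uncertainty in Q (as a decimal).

Let u = c + y = 863. δu = √(δc² + δy²) = √(576 + 0.250) = 24.0, so δu/u = 0.0278.
Q is then a monomial in u, a, p:
δQ/Q = √((δu/u)² + (-1·δa/a)² + (2·δp/p)²) = √(0.000773 + 0.00485 + 0.0488) = 0.233

0.233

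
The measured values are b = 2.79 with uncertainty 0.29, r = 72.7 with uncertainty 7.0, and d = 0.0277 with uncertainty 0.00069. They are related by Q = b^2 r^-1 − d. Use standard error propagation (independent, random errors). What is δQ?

0.0245

Let p = b^2·r^-1 = 0.107. δp/p = √((2·δb/b)² + (-1·δr/r)²) = √(0.0432 + 0.00927) = 0.229, so δp = 0.0245.
Q = p − d: δQ = √(δp² + δd²) = √(0.000602 + 4.76e-07) = 0.0245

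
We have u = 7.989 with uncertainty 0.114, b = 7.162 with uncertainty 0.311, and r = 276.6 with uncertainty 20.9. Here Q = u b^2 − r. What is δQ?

Let p = u·b^2 = 409.8. δp/p = √((1·δu/u)² + (2·δb/b)²) = √(0.000204 + 0.00754) = 0.0880, so δp = 36.1.
Q = p − r: δQ = √(δp² + δr²) = √(1300 + 437) = 41.7

41.7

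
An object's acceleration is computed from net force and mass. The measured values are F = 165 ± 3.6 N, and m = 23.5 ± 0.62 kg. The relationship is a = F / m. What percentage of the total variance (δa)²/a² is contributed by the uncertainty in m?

59.4%

(δa/a)² = (1·δF/F)² + (-1·δm/m)²
  F term: (1×0.0218)² = 0.000476
  m term: (-1×0.0264)² = 0.000696
Total = 0.00117. Share from m = 0.000696/0.00117 = 0.594.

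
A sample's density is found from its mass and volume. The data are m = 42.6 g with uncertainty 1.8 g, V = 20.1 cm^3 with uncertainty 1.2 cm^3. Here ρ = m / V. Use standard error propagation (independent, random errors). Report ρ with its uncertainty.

2.12 ± 0.155 g/cm^3

ρ is a product of powers, so relative uncertainties combine in quadrature:
  (1·δm/m)² = (1×0.0423)² = 0.00179;  (-1·δV/V)² = (-1×0.0597)² = 0.00356
δρ/ρ = √(0.00535) = 0.0731
ρ = 2.12 g/cm^3, so δρ = 0.0731 × 2.12 = 0.155 g/cm^3.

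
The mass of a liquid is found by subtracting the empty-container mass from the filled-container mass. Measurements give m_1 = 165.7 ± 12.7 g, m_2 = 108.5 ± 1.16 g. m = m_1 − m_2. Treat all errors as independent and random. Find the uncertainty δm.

m is a linear combination, so absolute uncertainties add in quadrature:
  (δm_1)² = 161;  (δm_2)² = 1.35
δm = √(163) = 12.8 g

12.8 g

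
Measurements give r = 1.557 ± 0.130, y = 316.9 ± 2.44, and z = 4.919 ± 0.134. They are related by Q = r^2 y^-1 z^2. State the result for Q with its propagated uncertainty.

Products/powers → add relative errors in quadrature, weighted by exponent:
  (2·δr/r)² = (2×0.0835)² = 0.0279;  (-1·δy/y)² = (-1×0.00770)² = 5.93e-05;  (2·δz/z)² = (2×0.0272)² = 0.00297
δQ/Q = √(0.0309) = 0.176
Q = 0.1851, so δQ = 0.176 × 0.1851 = 0.0325.

0.1851 ± 0.0325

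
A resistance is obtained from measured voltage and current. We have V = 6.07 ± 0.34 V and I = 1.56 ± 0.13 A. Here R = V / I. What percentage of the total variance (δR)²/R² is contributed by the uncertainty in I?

(δR/R)² = (1·δV/V)² + (-1·δI/I)²
  V term: (1×0.0560)² = 0.00314
  I term: (-1×0.0833)² = 0.00694
Total = 0.0101. Share from I = 0.00694/0.0101 = 0.689.

68.9%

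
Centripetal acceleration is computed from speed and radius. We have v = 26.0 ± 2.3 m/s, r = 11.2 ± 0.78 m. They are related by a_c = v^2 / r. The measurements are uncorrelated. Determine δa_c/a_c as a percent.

19.0%

a_c is a product of powers, so relative uncertainties combine in quadrature:
  (2·δv/v)² = (2×0.0885)² = 0.0313;  (-1·δr/r)² = (-1×0.0696)² = 0.00485
δa_c/a_c = √(0.0362) = 0.190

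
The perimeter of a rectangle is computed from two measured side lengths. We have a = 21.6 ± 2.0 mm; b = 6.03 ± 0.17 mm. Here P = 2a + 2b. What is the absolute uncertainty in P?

4.01 mm

Each term contributes (cᵢ δxᵢ)² to (δP)²:
  (2·δa)² = 16.0;  (2·δb)² = 0.116
δP = √(16.1) = 4.01 mm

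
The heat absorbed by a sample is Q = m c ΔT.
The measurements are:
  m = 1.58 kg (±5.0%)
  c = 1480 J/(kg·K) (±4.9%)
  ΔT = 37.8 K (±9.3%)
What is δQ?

Relative error in a monomial: (δQ/Q)² = Σ (nᵢ · δxᵢ/xᵢ)².
  (1·δm/m)² = (1×0.0500)² = 0.00250;  (1·δc/c)² = (1×0.0490)² = 0.00240;  (1·δΔT/ΔT)² = (1×0.0930)² = 0.00865
δQ/Q = √(0.0136) = 0.116
Q = 88400 J, so δQ = 0.116 × 88400 = 10300 J.

10300 J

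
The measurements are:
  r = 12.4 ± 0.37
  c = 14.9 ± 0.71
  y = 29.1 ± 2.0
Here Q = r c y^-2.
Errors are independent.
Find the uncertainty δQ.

Each factor contributes (exponent × relative error)² to (δQ/Q)²:
  (1·δr/r)² = (1×0.0298)² = 0.000890;  (1·δc/c)² = (1×0.0477)² = 0.00227;  (-2·δy/y)² = (-2×0.0687)² = 0.0189
δQ/Q = √(0.0221) = 0.149
Q = 0.218, so δQ = 0.149 × 0.218 = 0.0324.

0.0324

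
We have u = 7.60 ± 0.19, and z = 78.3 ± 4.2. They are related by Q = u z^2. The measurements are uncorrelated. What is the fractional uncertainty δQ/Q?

0.110

Each factor contributes (exponent × relative error)² to (δQ/Q)²:
  (1·δu/u)² = (1×0.0250)² = 0.000625;  (2·δz/z)² = (2×0.0536)² = 0.0115
δQ/Q = √(0.0121) = 0.110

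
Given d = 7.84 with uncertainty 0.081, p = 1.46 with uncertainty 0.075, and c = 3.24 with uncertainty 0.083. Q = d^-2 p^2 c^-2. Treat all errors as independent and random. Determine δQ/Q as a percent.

For a monomial Q ∝ d^-2, p^2, c^-2, fractional errors add in quadrature:
  (-2·δd/d)² = (-2×0.0103)² = 0.000427;  (2·δp/p)² = (2×0.0514)² = 0.0106;  (-2·δc/c)² = (-2×0.0256)² = 0.00262
δQ/Q = √(0.0136) = 0.117

11.7%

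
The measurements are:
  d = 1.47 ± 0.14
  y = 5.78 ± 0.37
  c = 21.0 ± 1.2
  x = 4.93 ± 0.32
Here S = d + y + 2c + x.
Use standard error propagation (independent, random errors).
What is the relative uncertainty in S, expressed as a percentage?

4.53%

Each term contributes (cᵢ δxᵢ)² to (δS)²:
  (δd)² = 0.0196;  (δy)² = 0.137;  (2·δc)² = 5.76;  (δx)² = 0.102
δS = √(6.02) = 2.45
S = 54.2, so δS/S = 2.45/54.2 = 0.0453.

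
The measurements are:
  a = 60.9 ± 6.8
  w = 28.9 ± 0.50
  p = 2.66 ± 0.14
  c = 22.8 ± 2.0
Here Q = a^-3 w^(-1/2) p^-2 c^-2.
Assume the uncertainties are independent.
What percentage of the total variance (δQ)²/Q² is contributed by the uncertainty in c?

(δQ/Q)² = (-3·δa/a)² + (−½·δw/w)² + (-2·δp/p)² + (-2·δc/c)²
  a term: (-3×0.112)² = 0.112
  w term: (-0.5×0.0173)² = 7.48e-05
  p term: (-2×0.0526)² = 0.0111
  c term: (-2×0.0877)² = 0.0308
Total = 0.154. Share from c = 0.0308/0.154 = 0.200.

20.0%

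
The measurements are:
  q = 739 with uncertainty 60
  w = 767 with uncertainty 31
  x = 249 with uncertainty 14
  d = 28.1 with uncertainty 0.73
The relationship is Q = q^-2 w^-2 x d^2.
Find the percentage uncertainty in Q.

19.7%

Products/powers → add relative errors in quadrature, weighted by exponent:
  (-2·δq/q)² = (-2×0.0812)² = 0.0264;  (-2·δw/w)² = (-2×0.0404)² = 0.00653;  (1·δx/x)² = (1×0.0562)² = 0.00316;  (2·δd/d)² = (2×0.0260)² = 0.00270
δQ/Q = √(0.0388) = 0.197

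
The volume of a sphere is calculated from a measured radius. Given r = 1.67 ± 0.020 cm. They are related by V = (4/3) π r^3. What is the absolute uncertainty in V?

0.701 cm^3

Since V is a product/quotient, work with relative uncertainties:
  (3·δr/r)² = (3×0.0120)² = 0.00129
δV/V = √(0.00129) = 0.0359
V = 19.5 cm^3, so δV = 0.0359 × 19.5 = 0.701 cm^3.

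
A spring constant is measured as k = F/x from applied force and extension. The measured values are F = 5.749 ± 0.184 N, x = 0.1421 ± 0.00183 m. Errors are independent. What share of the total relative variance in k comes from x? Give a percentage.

13.9%

(δk/k)² = (1·δF/F)² + (-1·δx/x)²
  F term: (1×0.0320)² = 0.00102
  x term: (-1×0.0129)² = 0.000166
Total = 0.00119. Share from x = 0.000166/0.00119 = 0.139.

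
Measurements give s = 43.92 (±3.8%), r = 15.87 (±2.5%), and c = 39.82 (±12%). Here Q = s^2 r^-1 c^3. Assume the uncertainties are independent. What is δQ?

2.83e+06

Q is a product of powers, so relative uncertainties combine in quadrature:
  (2·δs/s)² = (2×0.0380)² = 0.00578;  (-1·δr/r)² = (-1×0.0250)² = 0.000625;  (3·δc/c)² = (3×0.120)² = 0.130
δQ/Q = √(0.136) = 0.369
Q = 7.675e+06, so δQ = 0.369 × 7.675e+06 = 2.83e+06.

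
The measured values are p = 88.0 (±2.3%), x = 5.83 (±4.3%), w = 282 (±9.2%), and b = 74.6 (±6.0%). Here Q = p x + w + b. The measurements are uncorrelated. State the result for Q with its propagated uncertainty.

Let h = p·x = 513. δh/h = √((1·δp/p)² + (1·δx/x)²) = √(0.000529 + 0.00185) = 0.0488, so δh = 25.0.
Q = h + w + b: δQ = √(δh² + δw² + δb²) = √(626 + 673 + 20.0) = 36.3
Q = 870.

870 ± 36.3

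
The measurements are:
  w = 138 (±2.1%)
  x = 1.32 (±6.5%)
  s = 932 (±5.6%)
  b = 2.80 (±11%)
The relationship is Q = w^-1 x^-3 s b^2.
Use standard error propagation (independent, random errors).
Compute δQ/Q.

Q is a product of powers, so relative uncertainties combine in quadrature:
  (-1·δw/w)² = (-1×0.0210)² = 0.000441;  (-3·δx/x)² = (-3×0.0650)² = 0.0380;  (1·δs/s)² = (1×0.0560)² = 0.00314;  (2·δb/b)² = (2×0.110)² = 0.0484
δQ/Q = √(0.0900) = 0.300

0.300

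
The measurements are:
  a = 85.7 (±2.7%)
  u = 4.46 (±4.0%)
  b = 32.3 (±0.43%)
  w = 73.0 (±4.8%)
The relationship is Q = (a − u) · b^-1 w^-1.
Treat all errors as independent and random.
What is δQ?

Let h = a − u = 81.2. δh = √(δa² + δu²) = √(5.35 + 0.0318) = 2.32, so δh/h = 0.0286.
Q is then a monomial in h, b, w:
δQ/Q = √((δh/h)² + (-1·δb/b)² + (-1·δw/w)²) = √(0.000816 + 1.85e-05 + 0.00230) = 0.0560
Q = 0.0345, so δQ = 0.0560 × 0.0345 = 0.00193.

0.00193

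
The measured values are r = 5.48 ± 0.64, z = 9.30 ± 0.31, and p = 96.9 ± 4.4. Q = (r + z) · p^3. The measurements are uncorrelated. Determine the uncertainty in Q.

Let u = r + z = 14.8. δu = √(δr² + δz²) = √(0.410 + 0.0961) = 0.711, so δu/u = 0.0481.
Q is then a monomial in u, p:
δQ/Q = √((δu/u)² + (3·δp/p)²) = √(0.00231 + 0.0186) = 0.144
Q = 1.34e+07, so δQ = 0.144 × 1.34e+07 = 1.94e+06.

1.94e+06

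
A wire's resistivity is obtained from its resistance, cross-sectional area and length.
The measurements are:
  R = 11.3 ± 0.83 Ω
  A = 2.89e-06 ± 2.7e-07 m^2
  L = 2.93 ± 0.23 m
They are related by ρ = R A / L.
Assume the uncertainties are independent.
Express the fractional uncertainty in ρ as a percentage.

14.2%

Relative error in a monomial: (δρ/ρ)² = Σ (nᵢ · δxᵢ/xᵢ)².
  (1·δR/R)² = (1×0.0735)² = 0.00540;  (1·δA/A)² = (1×0.0934)² = 0.00873;  (-1·δL/L)² = (-1×0.0785)² = 0.00616
δρ/ρ = √(0.0203) = 0.142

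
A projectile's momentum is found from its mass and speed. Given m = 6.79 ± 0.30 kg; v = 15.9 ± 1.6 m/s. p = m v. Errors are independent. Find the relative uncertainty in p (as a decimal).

0.110

For a monomial p ∝ m, v, fractional errors add in quadrature:
  (1·δm/m)² = (1×0.0442)² = 0.00195;  (1·δv/v)² = (1×0.101)² = 0.0101
δp/p = √(0.0121) = 0.110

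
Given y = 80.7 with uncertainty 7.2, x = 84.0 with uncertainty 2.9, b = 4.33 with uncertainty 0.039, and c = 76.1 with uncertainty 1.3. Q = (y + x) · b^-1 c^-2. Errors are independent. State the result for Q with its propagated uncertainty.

0.00657 ± 0.000387

Let u = y + x = 165. δu = √(δy² + δx²) = √(51.8 + 8.41) = 7.76, so δu/u = 0.0471.
Q is then a monomial in u, b, c:
δQ/Q = √((δu/u)² + (-1·δb/b)² + (-2·δc/c)²) = √(0.00222 + 8.11e-05 + 0.00117) = 0.0589
Q = 0.00657, so δQ = 0.0589 × 0.00657 = 0.000387.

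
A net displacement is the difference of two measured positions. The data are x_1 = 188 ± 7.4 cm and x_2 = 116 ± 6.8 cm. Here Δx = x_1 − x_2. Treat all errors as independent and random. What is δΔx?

10.0 cm

Absolute uncertainties add in quadrature for a linear combination:
  (δx_1)² = 54.8;  (δx_2)² = 46.2
δΔx = √(101) = 10.0 cm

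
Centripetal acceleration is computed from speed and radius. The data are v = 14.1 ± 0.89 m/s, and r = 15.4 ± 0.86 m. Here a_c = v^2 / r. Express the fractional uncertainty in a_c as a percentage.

For a monomial a_c ∝ v^2, r^-1, fractional errors add in quadrature:
  (2·δv/v)² = (2×0.0631)² = 0.0159;  (-1·δr/r)² = (-1×0.0558)² = 0.00312
δa_c/a_c = √(0.0191) = 0.138

13.8%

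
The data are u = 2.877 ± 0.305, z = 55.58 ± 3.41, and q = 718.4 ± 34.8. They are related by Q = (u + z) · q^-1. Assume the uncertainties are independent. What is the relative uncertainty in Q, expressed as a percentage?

Let w = u + z = 58.46. δw = √(δu² + δz²) = √(0.0930 + 11.6) = 3.42, so δw/w = 0.0586.
Q is then a monomial in w, q:
δQ/Q = √((δw/w)² + (-1·δq/q)²) = √(0.00343 + 0.00235) = 0.0760

7.60%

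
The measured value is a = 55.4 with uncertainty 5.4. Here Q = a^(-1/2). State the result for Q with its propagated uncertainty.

Relative error in a monomial: (δQ/Q)² = Σ (nᵢ · δxᵢ/xᵢ)².
  (−½·δa/a)² = (-0.5×0.0975)² = 0.00238
δQ/Q = √(0.00238) = 0.0487
Q = 0.134, so δQ = 0.0487 × 0.134 = 0.00655.

0.134 ± 0.00655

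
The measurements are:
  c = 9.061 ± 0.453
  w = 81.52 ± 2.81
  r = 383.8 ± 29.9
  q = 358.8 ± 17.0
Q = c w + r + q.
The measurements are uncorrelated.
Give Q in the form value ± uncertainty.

Let p = c·w = 738.7. δp/p = √((1·δc/c)² + (1·δw/w)²) = √(0.00250 + 0.00119) = 0.0607, so δp = 44.9.
Q = p + r + q: δQ = √(δp² + δr² + δq²) = √(2010 + 894 + 289) = 56.5
Q = 1481.

1481 ± 56.5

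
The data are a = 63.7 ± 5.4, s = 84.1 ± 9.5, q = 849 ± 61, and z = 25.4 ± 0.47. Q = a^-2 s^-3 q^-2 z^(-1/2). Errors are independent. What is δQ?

For a monomial Q ∝ a^-2, s^-3, q^-2, z^(-1/2), fractional errors add in quadrature:
  (-2·δa/a)² = (-2×0.0848)² = 0.0287;  (-3·δs/s)² = (-3×0.113)² = 0.115;  (-2·δq/q)² = (-2×0.0718)² = 0.0206;  (−½·δz/z)² = (-0.5×0.0185)² = 8.56e-05
δQ/Q = √(0.164) = 0.405
Q = 1.14e-16, so δQ = 0.405 × 1.14e-16 = 4.62e-17.

4.62e-17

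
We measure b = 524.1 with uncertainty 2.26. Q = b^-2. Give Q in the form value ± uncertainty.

Q ∝ b^-2, so δQ/Q = |-2| · δb/b = 2 × 0.00431 = 0.00862.
Q = 3.641e-06, so δQ = 0.00862 × 3.641e-06 = 3.14e-08.

(3.641 ± 0.0314) × 10^-6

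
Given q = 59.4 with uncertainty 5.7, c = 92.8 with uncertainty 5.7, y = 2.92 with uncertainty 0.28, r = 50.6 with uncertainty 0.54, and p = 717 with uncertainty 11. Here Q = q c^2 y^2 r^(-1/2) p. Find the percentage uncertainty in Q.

Relative error in a monomial: (δQ/Q)² = Σ (nᵢ · δxᵢ/xᵢ)².
  (1·δq/q)² = (1×0.0960)² = 0.00921;  (2·δc/c)² = (2×0.0614)² = 0.0151;  (2·δy/y)² = (2×0.0959)² = 0.0368;  (−½·δr/r)² = (-0.5×0.0107)² = 2.85e-05;  (1·δp/p)² = (1×0.0153)² = 0.000235
δQ/Q = √(0.0613) = 0.248

24.8%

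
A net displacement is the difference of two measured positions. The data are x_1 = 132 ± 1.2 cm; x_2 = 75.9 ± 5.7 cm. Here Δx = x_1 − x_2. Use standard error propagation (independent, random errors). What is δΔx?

Absolute uncertainties add in quadrature for a linear combination:
  (δx_1)² = 1.44;  (δx_2)² = 32.5
δΔx = √(33.9) = 5.82 cm

5.82 cm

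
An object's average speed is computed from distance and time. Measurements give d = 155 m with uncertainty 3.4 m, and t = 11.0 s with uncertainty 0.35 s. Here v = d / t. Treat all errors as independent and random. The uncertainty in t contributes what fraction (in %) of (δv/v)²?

67.8%

(δv/v)² = (1·δd/d)² + (-1·δt/t)²
  d term: (1×0.0219)² = 0.000481
  t term: (-1×0.0318)² = 0.00101
Total = 0.00149. Share from t = 0.00101/0.00149 = 0.678.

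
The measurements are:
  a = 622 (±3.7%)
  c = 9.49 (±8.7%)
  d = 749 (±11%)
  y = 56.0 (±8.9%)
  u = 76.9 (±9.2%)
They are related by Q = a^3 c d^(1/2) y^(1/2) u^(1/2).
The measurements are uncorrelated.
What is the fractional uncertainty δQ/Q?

For a monomial Q ∝ a^3, c, d^(1/2), y^(1/2), u^(1/2), fractional errors add in quadrature:
  (3·δa/a)² = (3×0.0370)² = 0.0123;  (1·δc/c)² = (1×0.0870)² = 0.00757;  (½·δd/d)² = (0.5×0.110)² = 0.00302;  (½·δy/y)² = (0.5×0.0890)² = 0.00198;  (½·δu/u)² = (0.5×0.0920)² = 0.00212
δQ/Q = √(0.0270) = 0.164

0.164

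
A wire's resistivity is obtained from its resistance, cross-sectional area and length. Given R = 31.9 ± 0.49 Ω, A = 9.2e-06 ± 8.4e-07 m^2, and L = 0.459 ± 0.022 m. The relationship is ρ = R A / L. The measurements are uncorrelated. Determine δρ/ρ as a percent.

10.4%

Since ρ is a product/quotient, work with relative uncertainties:
  (1·δR/R)² = (1×0.0154)² = 0.000236;  (1·δA/A)² = (1×0.0913)² = 0.00834;  (-1·δL/L)² = (-1×0.0479)² = 0.00230
δρ/ρ = √(0.0109) = 0.104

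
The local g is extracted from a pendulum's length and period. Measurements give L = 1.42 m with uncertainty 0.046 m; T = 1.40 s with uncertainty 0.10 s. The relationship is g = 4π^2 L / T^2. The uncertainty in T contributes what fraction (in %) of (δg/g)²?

95.1%

(δg/g)² = (1·δL/L)² + (-2·δT/T)²
  L term: (1×0.0324)² = 0.00105
  T term: (-2×0.0714)² = 0.0204
Total = 0.0215. Share from T = 0.0204/0.0215 = 0.951.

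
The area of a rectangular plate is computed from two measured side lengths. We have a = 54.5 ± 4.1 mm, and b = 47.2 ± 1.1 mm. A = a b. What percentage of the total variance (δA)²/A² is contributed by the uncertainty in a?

(δA/A)² = (1·δa/a)² + (1·δb/b)²
  a term: (1×0.0752)² = 0.00566
  b term: (1×0.0233)² = 0.000543
Total = 0.00620. Share from a = 0.00566/0.00620 = 0.912.

91.2%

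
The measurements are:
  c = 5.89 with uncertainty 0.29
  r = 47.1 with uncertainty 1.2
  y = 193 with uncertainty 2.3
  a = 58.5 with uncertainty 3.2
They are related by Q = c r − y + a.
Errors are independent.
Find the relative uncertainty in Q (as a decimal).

0.111

Let p = c·r = 277. δp/p = √((1·δc/c)² + (1·δr/r)²) = √(0.00242 + 0.000649) = 0.0554, so δp = 15.4.
Q = p − y + a: δQ = √(δp² + δy² + δa²) = √(237 + 5.29 + 10.2) = 15.9
Q = 143, so δQ/Q = 15.9/143 = 0.111.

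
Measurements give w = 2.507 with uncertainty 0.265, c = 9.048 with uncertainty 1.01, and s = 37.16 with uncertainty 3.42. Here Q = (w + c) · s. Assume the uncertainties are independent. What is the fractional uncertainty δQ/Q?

Let u = w + c = 11.55. δu = √(δw² + δc²) = √(0.0702 + 1.02) = 1.04, so δu/u = 0.0904.
Q is then a monomial in u, s:
δQ/Q = √((δu/u)² + (1·δs/s)²) = √(0.00817 + 0.00847) = 0.129

0.129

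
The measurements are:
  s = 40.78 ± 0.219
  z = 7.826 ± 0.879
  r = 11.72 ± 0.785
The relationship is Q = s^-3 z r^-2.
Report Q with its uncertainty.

For a monomial Q ∝ s^-3, z, r^-2, fractional errors add in quadrature:
  (-3·δs/s)² = (-3×0.00537)² = 0.000260;  (1·δz/z)² = (1×0.112)² = 0.0126;  (-2·δr/r)² = (-2×0.0670)² = 0.0179
δQ/Q = √(0.0308) = 0.176
Q = 8.401e-07, so δQ = 0.176 × 8.401e-07 = 1.47e-07.

(8.401 ± 1.47) × 10^-7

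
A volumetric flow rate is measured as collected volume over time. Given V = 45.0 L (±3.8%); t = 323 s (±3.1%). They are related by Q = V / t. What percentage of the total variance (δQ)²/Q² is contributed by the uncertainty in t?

40.0%

(δQ/Q)² = (1·δV/V)² + (-1·δt/t)²
  V term: (1×0.0380)² = 0.00144
  t term: (-1×0.0310)² = 0.000961
Total = 0.00241. Share from t = 0.000961/0.00241 = 0.400.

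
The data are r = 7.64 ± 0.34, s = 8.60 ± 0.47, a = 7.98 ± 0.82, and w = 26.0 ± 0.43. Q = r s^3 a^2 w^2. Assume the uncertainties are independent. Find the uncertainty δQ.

Each factor contributes (exponent × relative error)² to (δQ/Q)²:
  (1·δr/r)² = (1×0.0445)² = 0.00198;  (3·δs/s)² = (3×0.0547)² = 0.0269;  (2·δa/a)² = (2×0.103)² = 0.0422;  (2·δw/w)² = (2×0.0165)² = 0.00109
δQ/Q = √(0.0722) = 0.269
Q = 2.09e+08, so δQ = 0.269 × 2.09e+08 = 5.62e+07.

5.62e+07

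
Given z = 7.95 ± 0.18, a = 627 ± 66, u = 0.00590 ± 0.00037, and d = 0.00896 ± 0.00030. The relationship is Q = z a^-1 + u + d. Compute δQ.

Let p = z·a^-1 = 0.0127. δp/p = √((1·δz/z)² + (-1·δa/a)²) = √(0.000513 + 0.0111) = 0.108, so δp = 0.00137.
Q = p + u + d: δQ = √(δp² + δu² + δd²) = √(1.86e-06 + 1.37e-07 + 9e-08) = 0.00145

0.00145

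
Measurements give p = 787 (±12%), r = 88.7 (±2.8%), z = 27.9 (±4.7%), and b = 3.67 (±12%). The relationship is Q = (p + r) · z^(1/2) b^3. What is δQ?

86100

Let u = p + r = 876. δu = √(δp² + δr²) = √(8920 + 6.17) = 94.5, so δu/u = 0.108.
Q is then a monomial in u, z, b:
δQ/Q = √((δu/u)² + (½·δz/z)² + (3·δb/b)²) = √(0.0116 + 0.000552 + 0.130) = 0.377
Q = 2.29e+05, so δQ = 0.377 × 2.29e+05 = 86100.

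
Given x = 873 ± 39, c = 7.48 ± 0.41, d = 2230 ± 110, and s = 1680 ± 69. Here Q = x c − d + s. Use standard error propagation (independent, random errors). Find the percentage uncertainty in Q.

8.02%

Let p = x·c = 6530. δp/p = √((1·δx/x)² + (1·δc/c)²) = √(0.00200 + 0.00300) = 0.0707, so δp = 462.
Q = p − d + s: δQ = √(δp² + δd² + δs²) = √(2.13e+05 + 12100 + 4760) = 480
Q = 5980, so δQ/Q = 480/5980 = 0.0802.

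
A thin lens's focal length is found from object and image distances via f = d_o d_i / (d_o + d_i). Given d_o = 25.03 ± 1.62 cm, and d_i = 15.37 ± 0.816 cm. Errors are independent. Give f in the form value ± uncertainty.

∂f/∂d_o = (d_i/(d_o+d_i))² = 0.145;  ∂f/∂d_i = (d_o/(d_o+d_i))² = 0.384
δf = √((∂f/∂d_o · δd_o)² + (∂f/∂d_i · δd_i)²) = √(0.0550 + 0.0981) = 0.391 cm
f = 9.523 cm.

9.523 ± 0.391 cm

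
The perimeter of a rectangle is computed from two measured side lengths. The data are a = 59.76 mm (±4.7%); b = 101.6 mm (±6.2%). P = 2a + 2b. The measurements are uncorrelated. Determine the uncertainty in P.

Each term contributes (cᵢ δxᵢ)² to (δP)²:
  (2·δa)² = 31.6;  (2·δb)² = 159
δP = √(190) = 13.8 mm

13.8 mm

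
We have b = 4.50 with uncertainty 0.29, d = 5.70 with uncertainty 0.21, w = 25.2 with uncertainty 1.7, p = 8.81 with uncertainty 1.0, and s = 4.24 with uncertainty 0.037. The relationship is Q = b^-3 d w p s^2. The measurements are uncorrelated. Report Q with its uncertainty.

For a monomial Q ∝ b^-3, d, w, p, s^2, fractional errors add in quadrature:
  (-3·δb/b)² = (-3×0.0644)² = 0.0374;  (1·δd/d)² = (1×0.0368)² = 0.00136;  (1·δw/w)² = (1×0.0675)² = 0.00455;  (1·δp/p)² = (1×0.114)² = 0.0129;  (2·δs/s)² = (2×0.00873)² = 0.000305
δQ/Q = √(0.0565) = 0.238
Q = 250, so δQ = 0.238 × 250 = 59.3.

250 ± 59.3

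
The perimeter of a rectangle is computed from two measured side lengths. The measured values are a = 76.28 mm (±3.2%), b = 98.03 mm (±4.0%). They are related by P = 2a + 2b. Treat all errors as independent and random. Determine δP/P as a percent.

Each term contributes (cᵢ δxᵢ)² to (δP)²:
  (2·δa)² = 23.8;  (2·δb)² = 61.5
δP = √(85.3) = 9.24 mm
P = 348.6 mm, so δP/P = 9.24/348.6 = 0.0265.

2.65%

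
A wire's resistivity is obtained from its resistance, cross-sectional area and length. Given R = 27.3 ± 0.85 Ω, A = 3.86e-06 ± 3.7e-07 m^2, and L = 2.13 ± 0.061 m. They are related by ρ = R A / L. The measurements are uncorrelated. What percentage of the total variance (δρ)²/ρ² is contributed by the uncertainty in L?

7.47%

(δρ/ρ)² = (1·δR/R)² + (1·δA/A)² + (-1·δL/L)²
  R term: (1×0.0311)² = 0.000969
  A term: (1×0.0959)² = 0.00919
  L term: (-1×0.0286)² = 0.000820
Total = 0.0110. Share from L = 0.000820/0.0110 = 0.0747.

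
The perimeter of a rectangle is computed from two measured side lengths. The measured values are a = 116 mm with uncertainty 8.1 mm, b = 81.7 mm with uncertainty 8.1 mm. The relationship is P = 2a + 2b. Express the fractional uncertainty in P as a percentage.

Each term contributes (cᵢ δxᵢ)² to (δP)²:
  (2·δa)² = 262;  (2·δb)² = 262
δP = √(525) = 22.9 mm
P = 395 mm, so δP/P = 22.9/395 = 0.0579.

5.79%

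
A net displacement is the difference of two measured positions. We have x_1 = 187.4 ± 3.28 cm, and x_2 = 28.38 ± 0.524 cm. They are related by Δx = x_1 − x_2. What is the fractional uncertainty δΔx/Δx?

0.0209

Each term contributes (cᵢ δxᵢ)² to (δΔx)²:
  (δx_1)² = 10.8;  (δx_2)² = 0.275
δΔx = √(11.0) = 3.32 cm
Δx = 159.0 cm, so δΔx/Δx = 3.32/159.0 = 0.0209.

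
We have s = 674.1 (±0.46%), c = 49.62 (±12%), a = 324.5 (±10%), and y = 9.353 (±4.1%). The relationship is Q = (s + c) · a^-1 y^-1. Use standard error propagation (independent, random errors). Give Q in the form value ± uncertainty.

0.2385 ± 0.0259

Let u = s + c = 723.7. δu = √(δs² + δc²) = √(9.62 + 35.5) = 6.71, so δu/u = 0.00928.
Q is then a monomial in u, a, y:
δQ/Q = √((δu/u)² + (-1·δa/a)² + (-1·δy/y)²) = √(8.6e-05 + 0.0100 + 0.00168) = 0.108
Q = 0.2385, so δQ = 0.108 × 0.2385 = 0.0259.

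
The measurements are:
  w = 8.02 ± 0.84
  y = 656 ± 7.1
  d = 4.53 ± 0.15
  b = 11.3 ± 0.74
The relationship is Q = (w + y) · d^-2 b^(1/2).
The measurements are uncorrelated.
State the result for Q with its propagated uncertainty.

109 ± 8.12

Let u = w + y = 664. δu = √(δw² + δy²) = √(0.706 + 50.4) = 7.15, so δu/u = 0.0108.
Q is then a monomial in u, d, b:
δQ/Q = √((δu/u)² + (-2·δd/d)² + (½·δb/b)²) = √(0.000116 + 0.00439 + 0.00107) = 0.0747
Q = 109, so δQ = 0.0747 × 109 = 8.12.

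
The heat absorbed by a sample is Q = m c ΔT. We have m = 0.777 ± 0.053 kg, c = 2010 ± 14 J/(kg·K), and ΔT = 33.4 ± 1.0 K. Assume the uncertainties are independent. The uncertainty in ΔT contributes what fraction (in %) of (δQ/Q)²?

16.0%

(δQ/Q)² = (1·δm/m)² + (1·δc/c)² + (1·δΔT/ΔT)²
  m term: (1×0.0682)² = 0.00465
  c term: (1×0.00697)² = 4.85e-05
  ΔT term: (1×0.0299)² = 0.000896
Total = 0.00560. Share from ΔT = 0.000896/0.00560 = 0.160.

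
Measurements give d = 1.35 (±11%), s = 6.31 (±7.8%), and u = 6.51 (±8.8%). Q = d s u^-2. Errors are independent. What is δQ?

0.0446

Each factor contributes (exponent × relative error)² to (δQ/Q)²:
  (1·δd/d)² = (1×0.110)² = 0.0121;  (1·δs/s)² = (1×0.0780)² = 0.00608;  (-2·δu/u)² = (-2×0.0880)² = 0.0310
δQ/Q = √(0.0492) = 0.222
Q = 0.201, so δQ = 0.222 × 0.201 = 0.0446.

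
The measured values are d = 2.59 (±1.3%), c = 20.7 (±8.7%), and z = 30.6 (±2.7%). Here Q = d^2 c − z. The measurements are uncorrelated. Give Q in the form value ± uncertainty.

Let p = d^2·c = 139. δp/p = √((2·δd/d)² + (1·δc/c)²) = √(0.000676 + 0.00757) = 0.0908, so δp = 12.6.
Q = p − z: δQ = √(δp² + δz²) = √(159 + 0.683) = 12.6
Q = 108.

108 ± 12.6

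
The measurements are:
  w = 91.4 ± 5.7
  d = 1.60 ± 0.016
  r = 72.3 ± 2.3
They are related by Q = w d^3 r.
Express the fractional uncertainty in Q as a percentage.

7.62%

Each factor contributes (exponent × relative error)² to (δQ/Q)²:
  (1·δw/w)² = (1×0.0624)² = 0.00389;  (3·δd/d)² = (3×0.0100)² = 0.000900;  (1·δr/r)² = (1×0.0318)² = 0.00101
δQ/Q = √(0.00580) = 0.0762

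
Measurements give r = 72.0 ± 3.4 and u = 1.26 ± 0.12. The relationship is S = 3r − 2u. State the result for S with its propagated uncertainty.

For a sum/difference, combine absolute errors in quadrature:
  (3·δr)² = 104;  (2·δu)² = 0.0576
δS = √(104) = 10.2
S = 213.

213 ± 10.2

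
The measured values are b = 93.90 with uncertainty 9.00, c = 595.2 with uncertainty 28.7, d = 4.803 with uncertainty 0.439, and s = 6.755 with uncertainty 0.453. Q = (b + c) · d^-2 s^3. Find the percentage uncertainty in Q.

Let u = b + c = 689.1. δu = √(δb² + δc²) = √(81.0 + 824) = 30.1, so δu/u = 0.0436.
Q is then a monomial in u, d, s:
δQ/Q = √((δu/u)² + (-2·δd/d)² + (3·δs/s)²) = √(0.00191 + 0.0334 + 0.0405) = 0.275

27.5%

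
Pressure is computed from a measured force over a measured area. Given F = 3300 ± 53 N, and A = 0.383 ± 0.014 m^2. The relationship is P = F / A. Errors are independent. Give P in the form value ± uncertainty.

8620 ± 344 Pa

For a monomial P ∝ F, A^-1, fractional errors add in quadrature:
  (1·δF/F)² = (1×0.0161)² = 0.000258;  (-1·δA/A)² = (-1×0.0366)² = 0.00134
δP/P = √(0.00159) = 0.0399
P = 8620 Pa, so δP = 0.0399 × 8620 = 344 Pa.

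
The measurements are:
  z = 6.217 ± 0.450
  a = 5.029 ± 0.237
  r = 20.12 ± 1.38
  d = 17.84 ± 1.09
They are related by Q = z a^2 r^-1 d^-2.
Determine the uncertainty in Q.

0.00451

Each factor contributes (exponent × relative error)² to (δQ/Q)²:
  (1·δz/z)² = (1×0.0724)² = 0.00524;  (2·δa/a)² = (2×0.0471)² = 0.00888;  (-1·δr/r)² = (-1×0.0686)² = 0.00470;  (-2·δd/d)² = (-2×0.0611)² = 0.0149
δQ/Q = √(0.0338) = 0.184
Q = 0.02455, so δQ = 0.184 × 0.02455 = 0.00451.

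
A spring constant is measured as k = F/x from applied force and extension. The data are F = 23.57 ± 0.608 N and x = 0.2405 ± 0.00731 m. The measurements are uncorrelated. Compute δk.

3.91 N/m

k is a product of powers, so relative uncertainties combine in quadrature:
  (1·δF/F)² = (1×0.0258)² = 0.000665;  (-1·δx/x)² = (-1×0.0304)² = 0.000924
δk/k = √(0.00159) = 0.0399
k = 98.00 N/m, so δk = 0.0399 × 98.00 = 3.91 N/m.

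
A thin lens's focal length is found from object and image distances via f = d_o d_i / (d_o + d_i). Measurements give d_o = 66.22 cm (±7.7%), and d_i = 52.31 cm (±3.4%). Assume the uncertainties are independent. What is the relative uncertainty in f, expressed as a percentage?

∂f/∂d_o = (d_i/(d_o+d_i))² = 0.195;  ∂f/∂d_i = (d_o/(d_o+d_i))² = 0.312
δf = √((∂f/∂d_o · δd_o)² + (∂f/∂d_i · δd_i)²) = √(0.986 + 0.308) = 1.14 cm
f = 29.22 cm, so δf/f = 1.14/29.22 = 0.0389.

3.89%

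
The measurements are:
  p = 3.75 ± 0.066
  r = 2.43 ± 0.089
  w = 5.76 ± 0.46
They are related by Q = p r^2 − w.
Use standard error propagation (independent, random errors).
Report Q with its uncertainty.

16.4 ± 1.73

Let h = p·r^2 = 22.1. δh/h = √((1·δp/p)² + (2·δr/r)²) = √(0.000310 + 0.00537) = 0.0753, so δh = 1.67.
Q = h − w: δQ = √(δh² + δw²) = √(2.78 + 0.212) = 1.73
Q = 16.4.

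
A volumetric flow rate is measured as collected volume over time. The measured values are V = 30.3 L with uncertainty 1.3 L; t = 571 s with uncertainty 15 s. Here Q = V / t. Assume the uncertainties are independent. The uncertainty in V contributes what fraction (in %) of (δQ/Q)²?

(δQ/Q)² = (1·δV/V)² + (-1·δt/t)²
  V term: (1×0.0429)² = 0.00184
  t term: (-1×0.0263)² = 0.000690
Total = 0.00253. Share from V = 0.00184/0.00253 = 0.727.

72.7%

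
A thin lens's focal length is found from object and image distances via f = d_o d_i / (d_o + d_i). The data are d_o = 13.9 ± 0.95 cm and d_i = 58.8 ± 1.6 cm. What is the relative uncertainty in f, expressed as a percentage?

∂f/∂d_o = (d_i/(d_o+d_i))² = 0.654;  ∂f/∂d_i = (d_o/(d_o+d_i))² = 0.0366
δf = √((∂f/∂d_o · δd_o)² + (∂f/∂d_i · δd_i)²) = √(0.386 + 0.00342) = 0.624 cm
f = 11.2 cm, so δf/f = 0.624/11.2 = 0.0555.

5.55%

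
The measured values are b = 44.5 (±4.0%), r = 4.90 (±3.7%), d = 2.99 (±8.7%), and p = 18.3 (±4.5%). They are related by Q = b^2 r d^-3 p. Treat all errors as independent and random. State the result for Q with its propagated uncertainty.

6640 ± 1850

Q is a product of powers, so relative uncertainties combine in quadrature:
  (2·δb/b)² = (2×0.0400)² = 0.00640;  (1·δr/r)² = (1×0.0370)² = 0.00137;  (-3·δd/d)² = (-3×0.0870)² = 0.0681;  (1·δp/p)² = (1×0.0450)² = 0.00202
δQ/Q = √(0.0779) = 0.279
Q = 6640, so δQ = 0.279 × 6640 = 1850.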